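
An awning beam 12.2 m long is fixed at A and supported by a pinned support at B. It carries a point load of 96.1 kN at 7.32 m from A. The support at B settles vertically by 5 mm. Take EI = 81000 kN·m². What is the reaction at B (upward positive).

Take the reaction at B as the redundant and release it; the primary structure is a cantilever fixed at A.
Downward deflection at the released point B due to the loads:
  point load 96.1 at a = 7.32: Pa²(3L − a)/(6EI) = 25128/EI
Tip deflection under a unit load at B: L³/(3EI) = 605.3/EI.
With EI = 81000 kN·m²: δ_0 = 0.31023 m and δ_{BB} = 0.007473 m/kN.
Compatibility — the beam at B must follow the support down by 0.005 m: δ_0 − R_B·δ_{BB} = 0.005, so R_B = (0.31023 − 0.005)/0.007473 = 40.85 kN.

R_B = 40.85 kN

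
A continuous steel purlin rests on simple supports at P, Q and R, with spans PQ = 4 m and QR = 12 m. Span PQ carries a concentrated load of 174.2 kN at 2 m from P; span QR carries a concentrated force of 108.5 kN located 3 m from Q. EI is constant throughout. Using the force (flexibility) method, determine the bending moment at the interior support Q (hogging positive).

Release continuity at Q by inserting a hinge; the redundant is the internal moment M_Q. The primary structure is two simply-supported spans PQ and QR.
Discontinuity in slope at Q on the released structure — sum the simple-span end rotations:
  span PQ: point load 174.2 at a = 2: Pab(L + a)/(6LEI) = 174.2/EI
  span QR: point load 108.5 at a = 3: Pab(L + b)/(6LEI) = 854.4/EI
  relative rotation θ_0 = (174.2 + 854.4)/EI = 1029/EI
A unit hogging moment at Q produces rotation L₁/(3EI) + L₂/(3EI) = 5.333/EI.
Compatibility: M_Q·(L₁+L₂)/(3EI) = θ_0, giving M_Q = 192.9 kN·m (hogging).

M_Q = 192.9 kN·m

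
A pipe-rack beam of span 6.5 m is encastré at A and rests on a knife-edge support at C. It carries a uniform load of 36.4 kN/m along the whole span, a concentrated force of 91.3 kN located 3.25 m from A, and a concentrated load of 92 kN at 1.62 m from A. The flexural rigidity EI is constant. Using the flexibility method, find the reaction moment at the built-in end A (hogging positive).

M_A = 401.5 kN·m

Take the reaction at C as the redundant and release it; the primary structure is a cantilever fixed at A.
Deflection at C on the released cantilever, summing each load's contribution:
  UDL 36.4: wL⁴/(8EI) = 8122/EI
  point load 91.3 at a = 3.25: Pa²(3L − a)/(6EI) = 2612/EI
  point load 92 at a = 1.62: Pa²(3L − a)/(6EI) = 719.5/EI
  δ_0 = 11453/EI
Flexibility coefficient — unit upward force at C: δ_{CC} = L³/(3EI) = 91.54/EI.
Compatibility at C: δ_0 − R_C·δ_{CC} = 0, so R_C = 11453/91.54 = 125.1 kN.
Moment equilibrium about A: M_A = Σ(load moments about A) − R_C·L = 1215 − 125.1×6.5 = 401.5 kN·m.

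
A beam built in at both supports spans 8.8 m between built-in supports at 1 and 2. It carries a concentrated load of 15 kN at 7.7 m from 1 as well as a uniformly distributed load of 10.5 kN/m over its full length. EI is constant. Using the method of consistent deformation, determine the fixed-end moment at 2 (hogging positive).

M_2 = 80.39 kN·m

Release both end moments; the primary structure is a simply-supported span 12 with redundants M_1 and M_2.
On the primary (simply-supported) span, the end slopes from the loading are:
  at 1: point load 15 at a = 7.7: Pab(L + b)/(6LEI) = 23.82/EI
  at 2: point load 15 at a = 7.7: Pab(L + a)/(6LEI) = 39.7/EI
  at 1: UDL 10.5: wL³/(24EI) = 298.1/EI
  at 2: UDL 10.5: wL³/(24EI) = 298.1/EI
  θ_10 = 322/EI,  θ_20 = 337.8/EI
Flexibility coefficients: a unit moment at one end gives L/(3EI) there and L/(6EI) at the far end, so f₁₁ = f₂₂ = 2.933/EI and f₁₂ = f₂₁ = 1.467/EI.
Compatibility — zero rotation at each built-in end:
  2.933 M_1 + 1.467 M_2 = 322
  1.467 M_1 + 2.933 M_2 = 337.8
Solving the pair gives M_1 = 69.56 kN·m and M_2 = 80.39 kN·m (hogging).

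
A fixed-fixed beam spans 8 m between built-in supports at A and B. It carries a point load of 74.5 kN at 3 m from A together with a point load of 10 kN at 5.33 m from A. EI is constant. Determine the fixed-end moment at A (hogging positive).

M_A = 93.24 kN·m

Take the two fixed-end moments M_A, M_B as redundants; the released structure is the simple span AB.
Simple-span end rotations at A and B under the given loads:
  at A: point load 74.5 at a = 3: Pab(L + b)/(6LEI) = 302.7/EI
  at B: point load 74.5 at a = 3: Pab(L + a)/(6LEI) = 256.1/EI
  at A: point load 10 at a = 5.33: Pab(L + b)/(6LEI) = 31.63/EI
  at B: point load 10 at a = 5.33: Pab(L + a)/(6LEI) = 39.52/EI
  θ_A0 = 334.3/EI,  θ_B0 = 295.6/EI
Flexibility coefficients: a unit moment at one end gives L/(3EI) there and L/(6EI) at the far end, so f₁₁ = f₂₂ = 2.667/EI and f₁₂ = f₂₁ = 1.333/EI.
Compatibility — zero rotation at each built-in end:
  2.667 M_A + 1.333 M_B = 334.3
  1.333 M_A + 2.667 M_B = 295.6
Solving the pair gives M_A = 93.24 kN·m and M_B = 64.23 kN·m (hogging).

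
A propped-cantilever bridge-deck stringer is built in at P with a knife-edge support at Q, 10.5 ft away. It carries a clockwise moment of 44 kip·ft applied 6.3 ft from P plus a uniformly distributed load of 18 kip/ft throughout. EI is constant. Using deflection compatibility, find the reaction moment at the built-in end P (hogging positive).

Release the roller at Q. Primary structure: cantilever fixed at P.
Deflection at Q on the released cantilever, summing each load's contribution:
  clockwise couple 44 at a = 6.3: M₀a(2L − a)/(2EI) = 2037/EI
  UDL 18: wL⁴/(8EI) = 27349/EI
  δ_0 = 29386/EI
Tip deflection under a unit load at Q: L³/(3EI) = 385.9/EI.
Compatibility at Q: δ_0 − R_Q·δ_{QQ} = 0, so R_Q = 29386/385.9 = 76.16 kip.
Moment equilibrium about P: M_P = Σ(load moments about P) − R_Q·L = 1036 − 76.16×10.5 = 236.6 kip·ft.

M_P = 236.6 kip·ft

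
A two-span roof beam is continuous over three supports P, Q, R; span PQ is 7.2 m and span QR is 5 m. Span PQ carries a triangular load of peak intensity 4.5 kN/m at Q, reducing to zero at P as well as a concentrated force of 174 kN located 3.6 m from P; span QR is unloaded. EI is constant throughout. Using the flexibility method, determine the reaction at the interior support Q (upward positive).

R_Q = 147.9 kN

Take M_Q as the redundant. Released structure: two simple spans PQ and QR with a hinge at Q.
Discontinuity in slope at Q on the released structure — sum the simple-span end rotations:
  span PQ: triangular load, peak 4.5: w₀L³/(45EI) = 37.32/EI
  span PQ: point load 174 at a = 3.6: Pab(L + a)/(6LEI) = 563.8/EI
  relative rotation θ_0 = (601.1 + 0)/EI = 601.1/EI
A unit hogging moment at Q produces rotation L₁/(3EI) + L₂/(3EI) = 4.067/EI.
Compatibility: M_Q·(L₁+L₂)/(3EI) = θ_0, giving M_Q = 147.8 kN·m (hogging).
Span PQ, ΣM about P with M_Q applied at Q: R_Q^{PQ}·7.2 = 704.2 + 147.8, so R_Q^{PQ} = 118.3 kN and R_P = 190.2 − 118.3 = 71.87 kN.
Span QR, ΣM about R: R_Q^{QR}·5 = 0 + 147.8, so R_Q^{QR} = 29.56 kN and R_R = 0 − 29.56 = -29.56 kN.
R_Q = 118.3 + 29.56 = 147.9 kN.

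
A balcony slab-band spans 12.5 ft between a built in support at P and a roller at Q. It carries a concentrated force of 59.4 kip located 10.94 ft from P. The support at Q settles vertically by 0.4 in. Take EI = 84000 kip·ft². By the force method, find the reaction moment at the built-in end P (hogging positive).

Remove the prop at Q; the released (primary) structure is a cantilever built in at P.
Primary-structure tip deflection at Q by superposition:
  point load 59.4 at a = 10.94: Pa²(3L − a)/(6EI) = 31470/EI
Flexibility coefficient — unit upward force at Q: δ_{QQ} = L³/(3EI) = 651/EI.
With EI = 84000 kip·ft²: δ_0 = 0.37464 ft and δ_{QQ} = 0.00775 ft/kip.
Compatibility — the beam at Q must follow the support down by 0.03333 ft: δ_0 − R_Q·δ_{QQ} = 0.03333, so R_Q = (0.37464 − 0.03333)/0.00775 = 44.04 kip.
Moment equilibrium about P: M_P = Σ(load moments about P) − R_Q·L = 649.8 − 44.04×12.5 = 99.37 kip·ft.

M_P = 99.37 kip·ft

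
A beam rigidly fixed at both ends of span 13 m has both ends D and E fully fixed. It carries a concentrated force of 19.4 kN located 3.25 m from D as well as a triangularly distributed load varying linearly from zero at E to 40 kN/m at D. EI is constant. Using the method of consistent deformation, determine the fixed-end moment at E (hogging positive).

Release both end moments; the primary structure is a simply-supported span DE with redundants M_D and M_E.
Simple-span end rotations at D and E under the given loads:
  at D: point load 19.4 at a = 3.25: Pab(L + b)/(6LEI) = 179.3/EI
  at E: point load 19.4 at a = 3.25: Pab(L + a)/(6LEI) = 128.1/EI
  at D: triangular load, peak 40: w₀L³/(45EI) = 1953/EI
  at E: triangular load, peak 40: 7w₀L³/(360EI) = 1709/EI
  θ_D0 = 2132/EI,  θ_E0 = 1837/EI
Flexibility coefficients: a unit moment at one end gives L/(3EI) there and L/(6EI) at the far end, so f₁₁ = f₂₂ = 4.333/EI and f₁₂ = f₂₁ = 2.167/EI.
Compatibility — zero rotation at each built-in end:
  4.333 M_D + 2.167 M_E = 2132
  2.167 M_D + 4.333 M_E = 1837
Solving the pair gives M_D = 373.5 kN·m and M_E = 237.2 kN·m (hogging).

M_E = 237.2 kN·m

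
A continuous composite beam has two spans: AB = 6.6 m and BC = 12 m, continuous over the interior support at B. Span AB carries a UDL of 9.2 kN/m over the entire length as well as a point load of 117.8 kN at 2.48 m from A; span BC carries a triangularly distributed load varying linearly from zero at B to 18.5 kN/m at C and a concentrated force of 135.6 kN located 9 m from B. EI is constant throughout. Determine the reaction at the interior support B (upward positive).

R_B = 212.6 kN

Insert a hinge at B; M_B is the redundant, and each span becomes simply supported.
End slopes at the hinge B, treating each span as simply supported:
  span AB: UDL 9.2: wL³/(24EI) = 110.2/EI
  span AB: point load 117.8 at a = 2.48: Pab(L + a)/(6LEI) = 276/EI
  span BC: triangular load, peak 18.5: 7w₀L³/(360EI) = 621.6/EI
  span BC: point load 135.6 at a = 9: Pab(L + b)/(6LEI) = 762.8/EI
  relative rotation θ_0 = (386.2 + 1384)/EI = 1771/EI
A unit hogging moment at B produces rotation L₁/(3EI) + L₂/(3EI) = 6.2/EI.
Slope continuity at B: θ_0 = M_B·6.2/EI, so M_B = 1771/6.2 = 285.6 kN·m (hogging).
Span AB, ΣM about A with M_B applied at B: R_B^{AB}·6.6 = 492.5 + 285.6, so R_B^{AB} = 117.9 kN and R_A = 178.5 − 117.9 = 60.63 kN.
Span BC, ΣM about C: R_B^{BC}·12 = 850.8 + 285.6, so R_B^{BC} = 94.7 kN and R_C = 246.6 − 94.7 = 151.9 kN.
R_B = 117.9 + 94.7 = 212.6 kN.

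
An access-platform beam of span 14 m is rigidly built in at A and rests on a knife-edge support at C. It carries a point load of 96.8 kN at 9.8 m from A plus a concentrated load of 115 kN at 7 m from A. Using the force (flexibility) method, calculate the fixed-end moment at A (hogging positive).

M_A = 486.9 kN·m

Remove the prop at C; the released (primary) structure is a cantilever built in at A.
Deflection at C on the released cantilever, summing each load's contribution:
  point load 96.8 at a = 9.8: Pa²(3L − a)/(6EI) = 49892/EI
  point load 115 at a = 7: Pa²(3L − a)/(6EI) = 32871/EI
  δ_0 = 82763/EI
Tip deflection under a unit load at C: L³/(3EI) = 914.7/EI.
Compatibility at C: δ_0 − R_C·δ_{CC} = 0, so R_C = 82763/914.7 = 90.48 kN.
Moment equilibrium about A: M_A = Σ(load moments about A) − R_C·L = 1754 − 90.48×14 = 486.9 kN·m.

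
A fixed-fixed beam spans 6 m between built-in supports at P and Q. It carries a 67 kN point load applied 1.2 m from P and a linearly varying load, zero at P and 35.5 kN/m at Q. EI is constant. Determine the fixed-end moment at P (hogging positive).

M_P = 94.06 kN·m

Release both end moments; the primary structure is a simply-supported span PQ with redundants M_P and M_Q.
On the primary (simply-supported) span, the end slopes from the loading are:
  at P: point load 67 at a = 1.2: Pab(L + b)/(6LEI) = 115.8/EI
  at Q: point load 67 at a = 1.2: Pab(L + a)/(6LEI) = 77.18/EI
  at P: triangular load, peak 35.5: 7w₀L³/(360EI) = 149.1/EI
  at Q: triangular load, peak 35.5: w₀L³/(45EI) = 170.4/EI
  θ_P0 = 264.9/EI,  θ_Q0 = 247.6/EI
Flexibility coefficients: a unit moment at one end gives L/(3EI) there and L/(6EI) at the far end, so f₁₁ = f₂₂ = 2/EI and f₁₂ = f₂₁ = 1/EI.
Compatibility — zero rotation at each built-in end:
  2 M_P + 1 M_Q = 264.9
  1 M_P + 2 M_Q = 247.6
Solving the pair gives M_P = 94.06 kN·m and M_Q = 76.76 kN·m (hogging).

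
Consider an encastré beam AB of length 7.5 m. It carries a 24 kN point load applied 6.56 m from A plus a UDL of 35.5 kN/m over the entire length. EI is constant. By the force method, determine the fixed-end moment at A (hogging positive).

Release both end moments; the primary structure is a simply-supported span AB with redundants M_A and M_B.
On the primary (simply-supported) span, the end slopes from the loading are:
  at A: point load 24 at a = 6.56: Pab(L + b)/(6LEI) = 27.76/EI
  at B: point load 24 at a = 6.56: Pab(L + a)/(6LEI) = 46.24/EI
  at A: UDL 35.5: wL³/(24EI) = 624/EI
  at B: UDL 35.5: wL³/(24EI) = 624/EI
  θ_A0 = 651.8/EI,  θ_B0 = 670.3/EI
Flexibility coefficients: a unit moment at one end gives L/(3EI) there and L/(6EI) at the far end, so f₁₁ = f₂₂ = 2.5/EI and f₁₂ = f₂₁ = 1.25/EI.
Compatibility — zero rotation at each built-in end:
  2.5 M_A + 1.25 M_B = 651.8
  1.25 M_A + 2.5 M_B = 670.3
Solving the pair gives M_A = 168.9 kN·m and M_B = 183.7 kN·m (hogging).

M_A = 168.9 kN·m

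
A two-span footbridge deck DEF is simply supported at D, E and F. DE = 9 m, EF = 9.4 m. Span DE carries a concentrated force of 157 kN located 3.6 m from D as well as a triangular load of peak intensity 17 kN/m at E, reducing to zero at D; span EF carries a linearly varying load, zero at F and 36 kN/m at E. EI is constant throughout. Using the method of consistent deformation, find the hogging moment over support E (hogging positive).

Take M_E as the redundant. Released structure: two simple spans DE and EF with a hinge at E.
End slopes at the hinge E, treating each span as simply supported:
  span DE: point load 157 at a = 3.6: Pab(L + a)/(6LEI) = 712.2/EI
  span DE: triangular load, peak 17: w₀L³/(45EI) = 275.4/EI
  span EF: triangular load, peak 36: w₀L³/(45EI) = 664.5/EI
  relative rotation θ_0 = (987.6 + 664.5)/EI = 1652/EI
A unit hogging moment at E produces rotation L₁/(3EI) + L₂/(3EI) = 6.133/EI.
Compatibility: M_E·(L₁+L₂)/(3EI) = θ_0, giving M_E = 269.4 kN·m (hogging).

M_E = 269.4 kN·m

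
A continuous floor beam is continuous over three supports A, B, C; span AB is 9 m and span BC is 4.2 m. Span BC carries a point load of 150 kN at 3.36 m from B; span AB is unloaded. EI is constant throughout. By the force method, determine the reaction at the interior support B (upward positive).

R_B = 36.72 kN

Insert a hinge at B; M_B is the redundant, and each span becomes simply supported.
Rotations at B on the released spans (each span's end-slope, ×1/EI):
  span BC: point load 150 at a = 3.36: Pab(L + b)/(6LEI) = 84.67/EI
  relative rotation θ_0 = (0 + 84.67)/EI = 84.67/EI
A unit hogging moment at B produces rotation L₁/(3EI) + L₂/(3EI) = 4.4/EI.
Compatibility: M_B·(L₁+L₂)/(3EI) = θ_0, giving M_B = 19.24 kN·m (hogging).
Span AB, ΣM about A with M_B applied at B: R_B^{AB}·9 = 0 + 19.24, so R_B^{AB} = 2.138 kN and R_A = 0 − 2.138 = -2.138 kN.
Span BC, ΣM about C: R_B^{BC}·4.2 = 126 + 19.24, so R_B^{BC} = 34.58 kN and R_C = 150 − 34.58 = 115.4 kN.
R_B = 2.138 + 34.58 = 36.72 kN.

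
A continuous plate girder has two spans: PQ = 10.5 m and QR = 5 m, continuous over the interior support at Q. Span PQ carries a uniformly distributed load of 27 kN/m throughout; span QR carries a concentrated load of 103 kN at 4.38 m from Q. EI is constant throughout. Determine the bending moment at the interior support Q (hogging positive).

M_Q = 262.2 kN·m

Release continuity at Q by inserting a hinge; the redundant is the internal moment M_Q. The primary structure is two simply-supported spans PQ and QR.
Rotations at Q on the released spans (each span's end-slope, ×1/EI):
  span PQ: UDL 27: wL³/(24EI) = 1302/EI
  span QR: point load 103 at a = 4.38: Pab(L + b)/(6LEI) = 52.4/EI
  relative rotation θ_0 = (1302 + 52.4)/EI = 1355/EI
A unit hogging moment at Q produces rotation L₁/(3EI) + L₂/(3EI) = 5.167/EI.
Compatibility: M_Q·(L₁+L₂)/(3EI) = θ_0, giving M_Q = 262.2 kN·m (hogging).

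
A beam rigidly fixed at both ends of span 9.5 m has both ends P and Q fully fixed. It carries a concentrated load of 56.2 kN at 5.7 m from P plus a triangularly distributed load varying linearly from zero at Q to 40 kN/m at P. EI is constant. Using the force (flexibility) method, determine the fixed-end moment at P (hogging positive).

Take the two fixed-end moments M_P, M_Q as redundants; the released structure is the simple span PQ.
End rotations of the released simple span under the applied load (×1/EI):
  at P: point load 56.2 at a = 5.7: Pab(L + b)/(6LEI) = 284/EI
  at Q: point load 56.2 at a = 5.7: Pab(L + a)/(6LEI) = 324.6/EI
  at P: triangular load, peak 40: w₀L³/(45EI) = 762.1/EI
  at Q: triangular load, peak 40: 7w₀L³/(360EI) = 666.8/EI
  θ_P0 = 1046/EI,  θ_Q0 = 991.5/EI
Flexibility coefficients: a unit moment at one end gives L/(3EI) there and L/(6EI) at the far end, so f₁₁ = f₂₂ = 3.167/EI and f₁₂ = f₂₁ = 1.583/EI.
Compatibility — zero rotation at each built-in end:
  3.167 M_P + 1.583 M_Q = 1046
  1.583 M_P + 3.167 M_Q = 991.5
Solving the pair gives M_P = 231.8 kN·m and M_Q = 197.2 kN·m (hogging).

M_P = 231.8 kN·m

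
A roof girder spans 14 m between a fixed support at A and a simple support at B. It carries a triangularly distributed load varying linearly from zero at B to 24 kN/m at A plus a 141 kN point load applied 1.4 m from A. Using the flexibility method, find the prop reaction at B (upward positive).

Take the reaction at B as the redundant and release it; the primary structure is a cantilever fixed at A.
Free-end deflection of the primary structure under the applied loading (downward +):
  triangular load, peak 24 at the fixed end: w₀L⁴/(30EI) = 30733/EI
  point load 141 at a = 1.4: Pa²(3L − a)/(6EI) = 1870/EI
  δ_0 = 32603/EI
Flexibility coefficient — unit upward force at B: δ_{BB} = L³/(3EI) = 914.7/EI.
Compatibility at B: δ_0 − R_B·δ_{BB} = 0, so R_B = 32603/914.7 = 35.64 kN.

R_B = 35.64 kN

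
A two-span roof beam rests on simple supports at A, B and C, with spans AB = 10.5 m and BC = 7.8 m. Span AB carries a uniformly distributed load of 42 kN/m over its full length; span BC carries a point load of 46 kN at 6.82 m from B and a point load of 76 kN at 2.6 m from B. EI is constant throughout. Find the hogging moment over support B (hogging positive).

M_B = 388.4 kN·m

Insert a hinge at B; M_B is the redundant, and each span becomes simply supported.
Discontinuity in slope at B on the released structure — sum the simple-span end rotations:
  span AB: UDL 42: wL³/(24EI) = 2026/EI
  span BC: point load 46 at a = 6.82: Pab(L + b)/(6LEI) = 57.68/EI
  span BC: point load 76 at a = 2.6: Pab(L + b)/(6LEI) = 285.4/EI
  relative rotation θ_0 = (2026 + 343.1)/EI = 2369/EI
A unit hogging moment at B produces rotation L₁/(3EI) + L₂/(3EI) = 6.1/EI.
Slope continuity at B: θ_0 = M_B·6.1/EI, so M_B = 2369/6.1 = 388.4 kN·m (hogging).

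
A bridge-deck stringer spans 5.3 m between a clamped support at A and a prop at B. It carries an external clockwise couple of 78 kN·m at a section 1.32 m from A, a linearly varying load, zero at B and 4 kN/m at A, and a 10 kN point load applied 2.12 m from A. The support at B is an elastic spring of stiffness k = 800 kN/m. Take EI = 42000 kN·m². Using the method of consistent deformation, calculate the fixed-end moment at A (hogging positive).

M_A = 82.32 kN·m

Take the reaction at B as the redundant and release it; the primary structure is a cantilever fixed at A.
Downward deflection at the released point B due to the loads:
  clockwise couple 78 at a = 1.32: M₀a(2L − a)/(2EI) = 477.7/EI
  triangular load, peak 4 at the fixed end: w₀L⁴/(30EI) = 105.2/EI
  point load 10 at a = 2.12: Pa²(3L − a)/(6EI) = 103.2/EI
  δ_0 = 686.2/EI
Flexibility coefficient — unit upward force at B: δ_{BB} = L³/(3EI) = 49.63/EI.
With EI = 42000 kN·m²: δ_0 = 0.016337 m and δ_{BB} = 0.001182 m/kN.
Compatibility — the spring shortens by R_B/k under the reaction it provides: δ_0 − R_B·δ_{BB} = R_B/k. With 1/k = 0.00125 m/kN, R_B = δ_0 / (δ_{BB} + 1/k) = 0.016337 / (0.001182 + 0.00125) = 6.719 kN.
Moment equilibrium about A: M_A = Σ(load moments about A) − R_B·L = 117.9 − 6.719×5.3 = 82.32 kN·m.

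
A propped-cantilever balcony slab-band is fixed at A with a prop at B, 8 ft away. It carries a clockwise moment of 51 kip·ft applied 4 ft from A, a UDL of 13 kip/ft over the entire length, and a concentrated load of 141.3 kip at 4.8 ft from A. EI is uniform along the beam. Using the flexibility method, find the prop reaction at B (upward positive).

Take the reaction at B as the redundant and release it; the primary structure is a cantilever fixed at A.
Downward deflection at the released point B due to the loads:
  clockwise couple 51 at a = 4: M₀a(2L − a)/(2EI) = 1224/EI
  UDL 13: wL⁴/(8EI) = 6656/EI
  point load 141.3 at a = 4.8: Pa²(3L − a)/(6EI) = 10418/EI
  δ_0 = 18298/EI
Flexibility coefficient — unit upward force at B: δ_{BB} = L³/(3EI) = 170.7/EI.
Compatibility at B: δ_0 − R_B·δ_{BB} = 0, so R_B = 18298/170.7 = 107.2 kip.

R_B = 107.2 kip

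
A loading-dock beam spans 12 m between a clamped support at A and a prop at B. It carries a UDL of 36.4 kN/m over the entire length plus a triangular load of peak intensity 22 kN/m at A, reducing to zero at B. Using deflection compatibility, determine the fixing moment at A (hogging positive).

Release the roller at B. Primary structure: cantilever fixed at A.
Deflection at B on the released cantilever, summing each load's contribution:
  UDL 36.4: wL⁴/(8EI) = 94349/EI
  triangular load, peak 22 at the fixed end: w₀L⁴/(30EI) = 15206/EI
  δ_0 = 109555/EI
Tip deflection under a unit load at B: L³/(3EI) = 576/EI.
Compatibility at B: δ_0 − R_B·δ_{BB} = 0, so R_B = 109555/576 = 190.2 kN.
Moment equilibrium about A: M_A = Σ(load moments about A) − R_B·L = 3149 − 190.2×12 = 866.4 kN·m.

M_A = 866.4 kN·m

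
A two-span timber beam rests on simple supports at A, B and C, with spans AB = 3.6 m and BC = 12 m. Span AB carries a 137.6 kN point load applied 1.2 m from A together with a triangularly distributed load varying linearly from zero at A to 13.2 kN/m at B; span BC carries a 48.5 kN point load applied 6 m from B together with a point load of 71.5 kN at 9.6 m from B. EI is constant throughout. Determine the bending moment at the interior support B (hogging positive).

Release continuity at B by inserting a hinge; the redundant is the internal moment M_B. The primary structure is two simply-supported spans AB and BC.
End slopes at the hinge B, treating each span as simply supported:
  span AB: point load 137.6 at a = 1.2: Pab(L + a)/(6LEI) = 88.06/EI
  span AB: triangular load, peak 13.2: w₀L³/(45EI) = 13.69/EI
  span BC: point load 48.5 at a = 6: Pab(L + b)/(6LEI) = 436.5/EI
  span BC: point load 71.5 at a = 9.6: Pab(L + b)/(6LEI) = 329.5/EI
  relative rotation θ_0 = (101.7 + 766)/EI = 867.7/EI
A unit hogging moment at B produces rotation L₁/(3EI) + L₂/(3EI) = 5.2/EI.
Compatibility: M_B·(L₁+L₂)/(3EI) = θ_0, giving M_B = 166.9 kN·m (hogging).

M_B = 166.9 kN·m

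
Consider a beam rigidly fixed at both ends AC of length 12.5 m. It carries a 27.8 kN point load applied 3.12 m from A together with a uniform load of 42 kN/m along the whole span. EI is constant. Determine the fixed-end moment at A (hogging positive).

M_A = 595.7 kN·m

Take the two fixed-end moments M_A, M_C as redundants; the released structure is the simple span AC.
Simple-span end rotations at A and C under the given loads:
  at A: point load 27.8 at a = 3.12: Pab(L + b)/(6LEI) = 237.3/EI
  at C: point load 27.8 at a = 3.12: Pab(L + a)/(6LEI) = 169.4/EI
  at A: UDL 42: wL³/(24EI) = 3418/EI
  at C: UDL 42: wL³/(24EI) = 3418/EI
  θ_A0 = 3655/EI,  θ_C0 = 3587/EI
Flexibility coefficients: a unit moment at one end gives L/(3EI) there and L/(6EI) at the far end, so f₁₁ = f₂₂ = 4.167/EI and f₁₂ = f₂₁ = 2.083/EI.
Compatibility — zero rotation at each built-in end:
  4.167 M_A + 2.083 M_C = 3655
  2.083 M_A + 4.167 M_C = 3587
Solving the pair gives M_A = 595.7 kN·m and M_C = 563.1 kN·m (hogging).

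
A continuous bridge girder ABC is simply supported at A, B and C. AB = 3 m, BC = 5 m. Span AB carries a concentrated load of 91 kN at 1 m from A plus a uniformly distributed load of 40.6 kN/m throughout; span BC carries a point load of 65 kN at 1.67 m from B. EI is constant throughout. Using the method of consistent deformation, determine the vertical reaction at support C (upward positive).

R_C = 7.723 kN

Insert a hinge at B; M_B is the redundant, and each span becomes simply supported.
End slopes at the hinge B, treating each span as simply supported:
  span AB: point load 91 at a = 1: Pab(L + a)/(6LEI) = 40.44/EI
  span AB: UDL 40.6: wL³/(24EI) = 45.67/EI
  span BC: point load 65 at a = 1.67: Pab(L + b)/(6LEI) = 100.4/EI
  relative rotation θ_0 = (86.12 + 100.4)/EI = 186.5/EI
A unit hogging moment at B produces rotation L₁/(3EI) + L₂/(3EI) = 2.667/EI.
Slope continuity at B: θ_0 = M_B·2.667/EI, so M_B = 186.5/2.667 = 69.93 kN·m (hogging).
Span BC, ΣM about C: R_B^{BC}·5 = 216.4 + 69.93, so R_B^{BC} = 57.28 kN and R_C = 65 − 57.28 = 7.723 kN.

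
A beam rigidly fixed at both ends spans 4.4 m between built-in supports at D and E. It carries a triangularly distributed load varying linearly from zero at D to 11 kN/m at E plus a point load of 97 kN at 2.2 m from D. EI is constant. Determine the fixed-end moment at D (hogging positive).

Release both end moments; the primary structure is a simply-supported span DE with redundants M_D and M_E.
Simple-span end rotations at D and E under the given loads:
  at D: triangular load, peak 11: 7w₀L³/(360EI) = 18.22/EI
  at E: triangular load, peak 11: w₀L³/(45EI) = 20.82/EI
  at D: point load 97 at a = 2.2: Pab(L + b)/(6LEI) = 117.4/EI
  at E: point load 97 at a = 2.2: Pab(L + a)/(6LEI) = 117.4/EI
  θ_D0 = 135.6/EI,  θ_E0 = 138.2/EI
Flexibility coefficients: a unit moment at one end gives L/(3EI) there and L/(6EI) at the far end, so f₁₁ = f₂₂ = 1.467/EI and f₁₂ = f₂₁ = 0.7333/EI.
Compatibility — zero rotation at each built-in end:
  1.467 M_D + 0.7333 M_E = 135.6
  0.7333 M_D + 1.467 M_E = 138.2
Solving the pair gives M_D = 60.45 kN·m and M_E = 64 kN·m (hogging).

M_D = 60.45 kN·m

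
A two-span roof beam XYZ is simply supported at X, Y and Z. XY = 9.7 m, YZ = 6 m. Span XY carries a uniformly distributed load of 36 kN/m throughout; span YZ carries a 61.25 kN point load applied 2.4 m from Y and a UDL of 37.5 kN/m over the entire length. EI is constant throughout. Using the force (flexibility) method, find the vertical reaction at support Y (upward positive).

R_Y = 419.1 kN

Take M_Y as the redundant. Released structure: two simple spans XY and YZ with a hinge at Y.
End slopes at the hinge Y, treating each span as simply supported:
  span XY: UDL 36: wL³/(24EI) = 1369/EI
  span YZ: point load 61.25 at a = 2.4: Pab(L + b)/(6LEI) = 141.1/EI
  span YZ: UDL 37.5: wL³/(24EI) = 337.5/EI
  relative rotation θ_0 = (1369 + 478.6)/EI = 1848/EI
A unit hogging moment at Y produces rotation L₁/(3EI) + L₂/(3EI) = 5.233/EI.
Compatibility: M_Y·(L₁+L₂)/(3EI) = θ_0, giving M_Y = 353.1 kN·m (hogging).
Span XY, ΣM about X with M_Y applied at Y: R_Y^{XY}·9.7 = 1694 + 353.1, so R_Y^{XY} = 211 kN and R_X = 349.2 − 211 = 138.2 kN.
Span YZ, ΣM about Z: R_Y^{YZ}·6 = 895.5 + 353.1, so R_Y^{YZ} = 208.1 kN and R_Z = 286.2 − 208.1 = 78.16 kN.
R_Y = 211 + 208.1 = 419.1 kN.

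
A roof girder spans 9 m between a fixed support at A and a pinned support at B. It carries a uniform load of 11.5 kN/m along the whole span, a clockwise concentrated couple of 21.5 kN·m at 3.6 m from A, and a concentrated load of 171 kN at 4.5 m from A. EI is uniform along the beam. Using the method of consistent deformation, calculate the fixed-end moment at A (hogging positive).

M_A = 405.9 kN·m

Release the roller at B. Primary structure: cantilever fixed at A.
Downward deflection at the released point B due to the loads:
  UDL 11.5: wL⁴/(8EI) = 9431/EI
  clockwise couple 21.5 at a = 3.6: M₀a(2L − a)/(2EI) = 557.3/EI
  point load 171 at a = 4.5: Pa²(3L − a)/(6EI) = 12985/EI
  δ_0 = 22974/EI
Tip deflection under a unit load at B: L³/(3EI) = 243/EI.
Compatibility at B: δ_0 − R_B·δ_{BB} = 0, so R_B = 22974/243 = 94.54 kN.
Moment equilibrium about A: M_A = Σ(load moments about A) − R_B·L = 1257 − 94.54×9 = 405.9 kN·m.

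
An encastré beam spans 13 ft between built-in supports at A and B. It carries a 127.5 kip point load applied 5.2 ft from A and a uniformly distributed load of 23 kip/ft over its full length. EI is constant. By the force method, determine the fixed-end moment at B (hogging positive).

M_B = 483 kip·ft

Release both end moments; the primary structure is a simply-supported span AB with redundants M_A and M_B.
On the primary (simply-supported) span, the end slopes from the loading are:
  at A: point load 127.5 at a = 5.2: Pab(L + b)/(6LEI) = 1379/EI
  at B: point load 127.5 at a = 5.2: Pab(L + a)/(6LEI) = 1207/EI
  at A: UDL 23: wL³/(24EI) = 2105/EI
  at B: UDL 23: wL³/(24EI) = 2105/EI
  θ_A0 = 3484/EI,  θ_B0 = 3312/EI
Flexibility coefficients: a unit moment at one end gives L/(3EI) there and L/(6EI) at the far end, so f₁₁ = f₂₂ = 4.333/EI and f₁₂ = f₂₁ = 2.167/EI.
Compatibility — zero rotation at each built-in end:
  4.333 M_A + 2.167 M_B = 3484
  2.167 M_A + 4.333 M_B = 3312
Solving the pair gives M_A = 562.6 kip·ft and M_B = 483 kip·ft (hogging).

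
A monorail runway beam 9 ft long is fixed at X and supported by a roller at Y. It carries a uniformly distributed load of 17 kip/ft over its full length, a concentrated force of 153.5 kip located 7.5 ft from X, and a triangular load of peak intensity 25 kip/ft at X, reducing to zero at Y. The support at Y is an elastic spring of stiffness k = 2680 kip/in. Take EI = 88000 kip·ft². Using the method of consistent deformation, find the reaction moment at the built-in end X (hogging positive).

M_X = 438.6 kip·ft

Take the reaction at Y as the redundant and release it; the primary structure is a cantilever fixed at X.
Free-end deflection of the primary structure under the applied loading (downward +):
  UDL 17: wL⁴/(8EI) = 13942/EI
  point load 153.5 at a = 7.5: Pa²(3L − a)/(6EI) = 28062/EI
  triangular load, peak 25 at the fixed end: w₀L⁴/(30EI) = 5468/EI
  δ_0 = 47471/EI
Tip deflection under a unit load at Y: L³/(3EI) = 243/EI.
With EI = 88000 kip·ft²: δ_0 = 0.53945 ft and δ_{YY} = 0.002761 ft/kip.
Compatibility — the spring shortens by R_Y/k under the reaction it provides: δ_0 − R_Y·δ_{YY} = R_Y/k. With 1/k = 1/(2680×12) ft/kip = 0.000031 ft/kip, R_Y = δ_0 / (δ_{YY} + 1/k) = 0.53945 / (0.002761 + 0.000031) = 193.2 kip.
Moment equilibrium about X: M_X = Σ(load moments about X) − R_Y·L = 2177 − 193.2×9 = 438.6 kip·ft.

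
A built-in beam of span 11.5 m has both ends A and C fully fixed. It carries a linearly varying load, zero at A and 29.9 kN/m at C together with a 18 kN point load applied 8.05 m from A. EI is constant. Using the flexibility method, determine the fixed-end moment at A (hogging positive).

M_A = 144.9 kN·m

Release both end moments; the primary structure is a simply-supported span AC with redundants M_A and M_C.
On the primary (simply-supported) span, the end slopes from the loading are:
  at A: triangular load, peak 29.9: 7w₀L³/(360EI) = 884.2/EI
  at C: triangular load, peak 29.9: w₀L³/(45EI) = 1011/EI
  at A: point load 18 at a = 8.05: Pab(L + b)/(6LEI) = 108.3/EI
  at C: point load 18 at a = 8.05: Pab(L + a)/(6LEI) = 141.6/EI
  θ_A0 = 992.5/EI,  θ_C0 = 1152/EI
Flexibility coefficients: a unit moment at one end gives L/(3EI) there and L/(6EI) at the far end, so f₁₁ = f₂₂ = 3.833/EI and f₁₂ = f₂₁ = 1.917/EI.
Compatibility — zero rotation at each built-in end:
  3.833 M_A + 1.917 M_C = 992.5
  1.917 M_A + 3.833 M_C = 1152
Solving the pair gives M_A = 144.9 kN·m and M_C = 228.1 kN·m (hogging).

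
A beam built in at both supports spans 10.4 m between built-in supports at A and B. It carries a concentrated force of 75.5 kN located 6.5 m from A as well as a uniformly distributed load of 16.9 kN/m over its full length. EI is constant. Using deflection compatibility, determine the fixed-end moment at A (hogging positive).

M_A = 221.3 kN·m

Take the two fixed-end moments M_A, M_B as redundants; the released structure is the simple span AB.
End rotations of the released simple span under the applied load (×1/EI):
  at A: point load 75.5 at a = 6.5: Pab(L + b)/(6LEI) = 438.6/EI
  at B: point load 75.5 at a = 6.5: Pab(L + a)/(6LEI) = 518.4/EI
  at A: UDL 16.9: wL³/(24EI) = 792.1/EI
  at B: UDL 16.9: wL³/(24EI) = 792.1/EI
  θ_A0 = 1231/EI,  θ_B0 = 1310/EI
Flexibility coefficients: a unit moment at one end gives L/(3EI) there and L/(6EI) at the far end, so f₁₁ = f₂₂ = 3.467/EI and f₁₂ = f₂₁ = 1.733/EI.
Compatibility — zero rotation at each built-in end:
  3.467 M_A + 1.733 M_B = 1231
  1.733 M_A + 3.467 M_B = 1310
Solving the pair gives M_A = 221.3 kN·m and M_B = 267.3 kN·m (hogging).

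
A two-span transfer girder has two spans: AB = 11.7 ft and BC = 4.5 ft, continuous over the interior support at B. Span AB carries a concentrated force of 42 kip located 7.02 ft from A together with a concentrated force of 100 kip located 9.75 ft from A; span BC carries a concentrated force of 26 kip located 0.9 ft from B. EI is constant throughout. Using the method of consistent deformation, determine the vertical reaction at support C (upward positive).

R_C = -34.89 kip

Release continuity at B by inserting a hinge; the redundant is the internal moment M_B. The primary structure is two simply-supported spans AB and BC.
End slopes at the hinge B, treating each span as simply supported:
  span AB: point load 42 at a = 7.02: Pab(L + a)/(6LEI) = 368/EI
  span AB: point load 100 at a = 9.75: Pab(L + a)/(6LEI) = 580.9/EI
  span BC: point load 26 at a = 0.9: Pab(L + b)/(6LEI) = 25.27/EI
  relative rotation θ_0 = (948.9 + 25.27)/EI = 974.2/EI
A unit hogging moment at B produces rotation L₁/(3EI) + L₂/(3EI) = 5.4/EI.
Compatibility: M_B·(L₁+L₂)/(3EI) = θ_0, giving M_B = 180.4 kip·ft (hogging).
Span BC, ΣM about C: R_B^{BC}·4.5 = 93.6 + 180.4, so R_B^{BC} = 60.89 kip and R_C = 26 − 60.89 = -34.89 kip.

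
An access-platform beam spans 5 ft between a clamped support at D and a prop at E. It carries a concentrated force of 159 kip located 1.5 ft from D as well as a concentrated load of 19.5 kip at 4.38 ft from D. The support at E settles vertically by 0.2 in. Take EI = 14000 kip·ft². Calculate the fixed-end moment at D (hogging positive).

M_D = 175.9 kip·ft

Choose R_E as the redundant. The primary structure is the cantilever fixed at D.
Downward deflection at the released point E due to the loads:
  point load 159 at a = 1.5: Pa²(3L − a)/(6EI) = 804.9/EI
  point load 19.5 at a = 4.38: Pa²(3L − a)/(6EI) = 662.1/EI
  δ_0 = 1467/EI
Tip deflection under a unit load at E: L³/(3EI) = 41.67/EI.
With EI = 14000 kip·ft²: δ_0 = 0.10479 ft and δ_{EE} = 0.002976 ft/kip.
Compatibility — the beam at E must follow the support down by 0.01667 ft: δ_0 − R_E·δ_{EE} = 0.01667, so R_E = (0.10479 − 0.01667)/0.002976 = 29.61 kip.
Moment equilibrium about D: M_D = Σ(load moments about D) − R_E·L = 323.9 − 29.61×5 = 175.9 kip·ft.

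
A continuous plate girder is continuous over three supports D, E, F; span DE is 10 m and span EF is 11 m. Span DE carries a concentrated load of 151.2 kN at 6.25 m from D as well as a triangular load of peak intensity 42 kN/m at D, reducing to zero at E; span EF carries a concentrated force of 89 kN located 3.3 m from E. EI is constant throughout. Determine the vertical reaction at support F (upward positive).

R_F = -4.692 kN

Insert a hinge at E; M_E is the redundant, and each span becomes simply supported.
Rotations at E on the released spans (each span's end-slope, ×1/EI):
  span DE: point load 151.2 at a = 6.25: Pab(L + a)/(6LEI) = 959.8/EI
  span DE: triangular load, peak 42: 7w₀L³/(360EI) = 816.7/EI
  span EF: point load 89 at a = 3.3: Pab(L + b)/(6LEI) = 640.8/EI
  relative rotation θ_0 = (1776 + 640.8)/EI = 2417/EI
A unit hogging moment at E produces rotation L₁/(3EI) + L₂/(3EI) = 7/EI.
Compatibility: M_E·(L₁+L₂)/(3EI) = θ_0, giving M_E = 345.3 kN·m (hogging).
Span EF, ΣM about F: R_E^{EF}·11 = 685.3 + 345.3, so R_E^{EF} = 93.69 kN and R_F = 89 − 93.69 = -4.692 kN.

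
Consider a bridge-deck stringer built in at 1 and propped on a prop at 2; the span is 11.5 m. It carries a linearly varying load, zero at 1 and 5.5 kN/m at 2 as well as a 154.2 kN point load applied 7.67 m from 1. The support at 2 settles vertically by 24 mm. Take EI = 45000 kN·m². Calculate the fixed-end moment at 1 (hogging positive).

M_1 = 329.5 kN·m

Take the reaction at 2 as the redundant and release it; the primary structure is a cantilever fixed at 1.
Downward deflection at the released point 2 due to the loads:
  triangular load, peak 5.5 at the free end: 11w₀L⁴/(120EI) = 8818/EI
  point load 154.2 at a = 7.67: Pa²(3L − a)/(6EI) = 40564/EI
  δ_0 = 49382/EI
Flexibility coefficient — unit upward force at 2: δ_{22} = L³/(3EI) = 507/EI.
With EI = 45000 kN·m²: δ_0 = 1.0974 m and δ_{22} = 0.011266 m/kN.
Compatibility — the beam at 2 must follow the support down by 0.024 m: δ_0 − R_2·δ_{22} = 0.024, so R_2 = (1.0974 − 0.024)/0.011266 = 95.28 kN.
Moment equilibrium about 1: M_1 = Σ(load moments about 1) − R_2·L = 1425 − 95.28×11.5 = 329.5 kN·m.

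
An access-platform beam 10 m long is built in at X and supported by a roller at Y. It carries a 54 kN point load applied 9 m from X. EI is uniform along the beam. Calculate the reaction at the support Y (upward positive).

Release the roller at Y. Primary structure: cantilever fixed at X.
Free-end deflection of the primary structure under the applied loading (downward +):
  point load 54 at a = 9: Pa²(3L − a)/(6EI) = 15309/EI
Tip deflection under a unit load at Y: L³/(3EI) = 333.3/EI.
The prop prevents deflection at Y: R_Y = δ_0/δ_{YY} = 15309/333.3 = 45.93 kN.

R_Y = 45.93 kN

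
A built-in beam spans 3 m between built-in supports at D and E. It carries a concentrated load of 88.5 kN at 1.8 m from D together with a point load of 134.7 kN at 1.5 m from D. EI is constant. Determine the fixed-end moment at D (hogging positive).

M_D = 76 kN·m

Release both end moments; the primary structure is a simply-supported span DE with redundants M_D and M_E.
End rotations of the released simple span under the applied load (×1/EI):
  at D: point load 88.5 at a = 1.8: Pab(L + b)/(6LEI) = 44.6/EI
  at E: point load 88.5 at a = 1.8: Pab(L + a)/(6LEI) = 50.98/EI
  at D: point load 134.7 at a = 1.5: Pab(L + b)/(6LEI) = 75.77/EI
  at E: point load 134.7 at a = 1.5: Pab(L + a)/(6LEI) = 75.77/EI
  θ_D0 = 120.4/EI,  θ_E0 = 126.7/EI
Flexibility coefficients: a unit moment at one end gives L/(3EI) there and L/(6EI) at the far end, so f₁₁ = f₂₂ = 1/EI and f₁₂ = f₂₁ = 0.5/EI.
Compatibility — zero rotation at each built-in end:
  1 M_D + 0.5 M_E = 120.4
  0.5 M_D + 1 M_E = 126.7
Solving the pair gives M_D = 76 kN·m and M_E = 88.74 kN·m (hogging).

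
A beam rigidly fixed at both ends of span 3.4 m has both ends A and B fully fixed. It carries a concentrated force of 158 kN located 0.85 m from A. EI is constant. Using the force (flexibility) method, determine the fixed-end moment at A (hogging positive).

Take the two fixed-end moments M_A, M_B as redundants; the released structure is the simple span AB.
On the primary (simply-supported) span, the end slopes from the loading are:
  at A: point load 158 at a = 0.85: Pab(L + b)/(6LEI) = 99.89/EI
  at B: point load 158 at a = 0.85: Pab(L + a)/(6LEI) = 71.35/EI
  θ_A0 = 99.89/EI,  θ_B0 = 71.35/EI
Flexibility coefficients: a unit moment at one end gives L/(3EI) there and L/(6EI) at the far end, so f₁₁ = f₂₂ = 1.133/EI and f₁₂ = f₂₁ = 0.5667/EI.
Compatibility — zero rotation at each built-in end:
  1.133 M_A + 0.5667 M_B = 99.89
  0.5667 M_A + 1.133 M_B = 71.35
Solving the pair gives M_A = 75.54 kN·m and M_B = 25.18 kN·m (hogging).

M_A = 75.54 kN·m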